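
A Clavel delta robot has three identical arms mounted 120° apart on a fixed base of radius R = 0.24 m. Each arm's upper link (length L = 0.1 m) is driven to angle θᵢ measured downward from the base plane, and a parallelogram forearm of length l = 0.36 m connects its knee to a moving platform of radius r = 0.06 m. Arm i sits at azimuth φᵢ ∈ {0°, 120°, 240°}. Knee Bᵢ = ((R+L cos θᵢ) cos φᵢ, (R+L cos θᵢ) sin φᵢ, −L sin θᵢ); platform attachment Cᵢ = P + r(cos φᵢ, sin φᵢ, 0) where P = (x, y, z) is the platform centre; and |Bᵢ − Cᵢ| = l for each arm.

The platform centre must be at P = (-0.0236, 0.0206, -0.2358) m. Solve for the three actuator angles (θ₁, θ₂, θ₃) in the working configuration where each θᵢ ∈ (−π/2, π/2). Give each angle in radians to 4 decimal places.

φ1=0.0° → target in arm frame (-0.0236, 0.0206)
  A cos θ + B sin θ = C:  0.2036·cos θ + -0.2358·sin θ = 0.1106
  γ=atan2(-0.2358,0.2036)=-0.8585;  ψ=arccos(0.3550)=1.2078;  θ1=γ+ψ≈0.3493
φ2=120.0° → target in arm frame (0.0296, 0.0101)
  A cos θ + B sin θ = C:  0.1504·cos θ + -0.2358·sin θ = 0.2064
  θ2 = atan2(B,A) + arccos(C/0.2797) = -0.2627
arm 3 (φ=240.0°): x'=-0.0060, y'=-0.0307
  A=0.1860, B=-0.2358, C=(l²−L²−A²−y'²−z²)/(2L)=0.1422
  θ3 = atan2(B,A) + arccos(C/0.3004) = 0.1747

θ₁ = 0.3493, θ₂ = -0.2627, θ₃ = 0.1747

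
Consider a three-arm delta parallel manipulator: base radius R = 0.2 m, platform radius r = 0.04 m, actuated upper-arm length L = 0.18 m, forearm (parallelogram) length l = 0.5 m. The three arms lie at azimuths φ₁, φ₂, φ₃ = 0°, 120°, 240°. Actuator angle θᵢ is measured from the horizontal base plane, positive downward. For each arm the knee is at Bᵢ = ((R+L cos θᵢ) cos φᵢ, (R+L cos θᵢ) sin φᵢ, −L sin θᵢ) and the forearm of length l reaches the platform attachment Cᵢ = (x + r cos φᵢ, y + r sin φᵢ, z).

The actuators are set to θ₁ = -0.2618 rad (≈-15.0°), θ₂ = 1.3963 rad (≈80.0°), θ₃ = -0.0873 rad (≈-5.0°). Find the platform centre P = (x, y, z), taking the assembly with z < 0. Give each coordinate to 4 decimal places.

arm 1 at φ=0.0°: e+L cos θ1 = 0.3339;  O1 = (0.3339, 0.0000, 0.0466)
arm 2 at φ=120.0°: e+L cos θ2 = 0.1913;  O2 = (-0.0956, 0.1656, -0.1773)
O3 = (0.3393·cos240.0°, 0.3393·sin240.0°, 0.0157) = (-0.1697, -0.2939, 0.0157)
eliminate P² terms by subtracting sphere 1 from 2 and 3
plane₁₂: -0.8590x+0.3313y+-0.4477z = -0.0456
det = 0.8384;  x = 0.0313+-0.3382z,  y = -0.0566+0.4744z
quadratic in z: (1.3395)z²+(0.0578)z+(-0.1531)=0, √Δ=0.9075 → z ∈ {-0.3603, 0.3172}; z = -0.3603 (taking z<0)
x = 0.1532, y = -0.2276

(0.1532, -0.2276, -0.3603)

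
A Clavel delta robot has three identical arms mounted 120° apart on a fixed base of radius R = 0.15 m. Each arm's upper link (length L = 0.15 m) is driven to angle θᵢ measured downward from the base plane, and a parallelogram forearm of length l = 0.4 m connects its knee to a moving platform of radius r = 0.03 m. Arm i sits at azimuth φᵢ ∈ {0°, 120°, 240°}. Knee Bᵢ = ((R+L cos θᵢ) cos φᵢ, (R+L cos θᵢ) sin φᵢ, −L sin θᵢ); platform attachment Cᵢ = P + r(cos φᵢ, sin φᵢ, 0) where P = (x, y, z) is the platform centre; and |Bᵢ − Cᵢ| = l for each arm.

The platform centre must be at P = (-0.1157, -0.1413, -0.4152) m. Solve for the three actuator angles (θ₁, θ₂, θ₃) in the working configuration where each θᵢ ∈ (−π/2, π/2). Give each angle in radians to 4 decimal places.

φ1=0.0° → target in arm frame (-0.1157, -0.1413)
  A cos θ + B sin θ = C:  0.2357·cos θ + -0.4152·sin θ = -0.3680
  γ=atan2(-0.4152,0.2357)=-1.0545;  ψ=arccos(-0.7709)=2.4510;  θ1=γ+ψ≈1.3965
arm 2 (φ=120.0°): x'=-0.0645, y'=0.1708
  A cos θ + B sin θ = C:  0.1845·cos θ + -0.4152·sin θ = -0.3271
  √(A²+B²)=0.4544;  θ2 = -1.1526+2.3745 ≈ 1.2219
arm 3 (φ=240.0°): x'=0.1802, y'=-0.0295
  A cos θ + B sin θ = C:  -0.0602·cos θ + -0.4152·sin θ = -0.1313
  γ=atan2(-0.4152,-0.0602)=-1.7148;  ψ=arccos(-0.3130)=1.8891;  θ3=γ+ψ≈0.1743

θ₁ = 1.3965, θ₂ = 1.2219, θ₃ = 0.1743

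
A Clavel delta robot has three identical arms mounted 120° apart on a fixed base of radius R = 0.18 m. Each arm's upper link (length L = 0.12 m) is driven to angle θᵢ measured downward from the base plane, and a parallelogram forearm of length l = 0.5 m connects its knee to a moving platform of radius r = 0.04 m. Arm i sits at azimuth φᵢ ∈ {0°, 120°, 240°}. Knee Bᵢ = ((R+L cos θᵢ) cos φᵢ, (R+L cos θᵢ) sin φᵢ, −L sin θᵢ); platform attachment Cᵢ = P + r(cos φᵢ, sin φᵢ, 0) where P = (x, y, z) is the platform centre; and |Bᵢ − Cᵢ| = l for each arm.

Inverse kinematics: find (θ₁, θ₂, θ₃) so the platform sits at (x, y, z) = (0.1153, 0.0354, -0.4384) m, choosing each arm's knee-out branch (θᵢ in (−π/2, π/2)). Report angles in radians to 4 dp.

rotate P by −φ1: (0.1153, 0.0354, -0.4384)
  A cos θ + B sin θ = C:  0.0247·cos θ + -0.4384·sin θ = 0.1731
  θ1 = atan2(B,A) + arccos(C/0.4391) = -0.3489
rotate P by −φ2: (-0.0270, -0.1176, -0.4384)
  e−x'=0.1670;  (l²−L²−(e−x')²−y'²−z²)/2L = 0.0071
  θ2 = atan2(B,A) + arccos(C/0.4691) = 0.3488
rotate P by −φ3: (-0.0883, 0.0822, -0.4384)
  A cos θ + B sin θ = C:  0.2283·cos θ + -0.4384·sin θ = -0.0644
  θ3 = atan2(B,A) + arccos(C/0.4943) = 0.6109

θ₁ = -0.3489, θ₂ = 0.3488, θ₃ = 0.6109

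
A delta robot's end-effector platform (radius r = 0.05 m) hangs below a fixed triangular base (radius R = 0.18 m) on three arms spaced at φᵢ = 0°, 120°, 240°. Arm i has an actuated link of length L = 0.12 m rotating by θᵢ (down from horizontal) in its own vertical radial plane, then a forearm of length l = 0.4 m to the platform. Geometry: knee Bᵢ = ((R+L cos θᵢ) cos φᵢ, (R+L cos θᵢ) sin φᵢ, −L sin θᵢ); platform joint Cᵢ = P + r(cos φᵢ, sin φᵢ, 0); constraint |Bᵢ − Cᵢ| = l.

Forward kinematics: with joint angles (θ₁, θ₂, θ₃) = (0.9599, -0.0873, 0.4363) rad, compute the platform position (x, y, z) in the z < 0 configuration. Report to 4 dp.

(-0.1039, 0.0532, -0.3543)

arm 1 at φ=0.0°: (R−r)+L cos θ1 = 0.1988;  centre 1 = (0.1988, 0.0000, -0.0983)
centre 2 = (0.2495·cos120.0°, 0.2495·sin120.0°, 0.0105) = (-0.1248, 0.2161, 0.0105)
arm 3 at φ=240.0°: (R−r)+L cos θ3 = 0.2388;  centre 3 = (-0.1194, -0.2068, -0.0507)
eliminate P² terms by subtracting sphere 1 from 2 and 3
[-0.6472 0.4322 0.2175]·P = 0.0132;  [-0.6364 -0.4135 0.0952]·P = 0.0104
det = 0.5427;  x = -0.0183+0.2415z,  y = 0.0031+-0.1416z
sphere 1 gives Az²+Bz+C=0 with A=1.0784, B=0.0908, C=-0.1032;  B²−4AC=0.4533;  roots -0.3543, 0.2701;  negative root z = -0.3543
x = -0.1039, y = 0.0532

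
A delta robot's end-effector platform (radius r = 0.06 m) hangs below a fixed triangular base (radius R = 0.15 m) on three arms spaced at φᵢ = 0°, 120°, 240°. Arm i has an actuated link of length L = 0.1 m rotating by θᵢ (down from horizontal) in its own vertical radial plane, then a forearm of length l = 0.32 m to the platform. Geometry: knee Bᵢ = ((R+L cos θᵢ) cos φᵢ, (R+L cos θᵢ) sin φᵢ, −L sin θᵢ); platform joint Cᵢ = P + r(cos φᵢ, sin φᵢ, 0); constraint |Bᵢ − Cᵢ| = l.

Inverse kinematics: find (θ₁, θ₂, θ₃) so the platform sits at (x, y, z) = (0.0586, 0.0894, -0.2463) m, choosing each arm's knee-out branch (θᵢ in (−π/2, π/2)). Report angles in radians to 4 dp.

θ₁ = -0.3493, θ₂ = -0.2625, θ₃ = 0.7852

arm 1 (φ=0.0°): x'=0.0586, y'=0.0894
  A cos θ + B sin θ = C:  0.0314·cos θ + -0.2463·sin θ = 0.1138
  √(A²+B²)=0.2483;  θ1 = -1.4440+1.0947 ≈ -0.3493
φ2=120.0° → target in arm frame (0.0481, -0.0954)
  A cos θ + B sin θ = C:  0.0419·cos θ + -0.2463·sin θ = 0.1044
  √(A²+B²)=0.2498;  θ2 = -1.4024+1.1399 ≈ -0.2625
φ3=240.0° → target in arm frame (-0.1067, 0.0060)
  e−x'=0.1967;  (l²−L²−(e−x')²−y'²−z²)/2L = -0.0350
  γ=atan2(-0.2463,0.1967)=-0.8968;  ψ=arccos(-0.1110)=1.6821;  θ3=γ+ψ≈0.7852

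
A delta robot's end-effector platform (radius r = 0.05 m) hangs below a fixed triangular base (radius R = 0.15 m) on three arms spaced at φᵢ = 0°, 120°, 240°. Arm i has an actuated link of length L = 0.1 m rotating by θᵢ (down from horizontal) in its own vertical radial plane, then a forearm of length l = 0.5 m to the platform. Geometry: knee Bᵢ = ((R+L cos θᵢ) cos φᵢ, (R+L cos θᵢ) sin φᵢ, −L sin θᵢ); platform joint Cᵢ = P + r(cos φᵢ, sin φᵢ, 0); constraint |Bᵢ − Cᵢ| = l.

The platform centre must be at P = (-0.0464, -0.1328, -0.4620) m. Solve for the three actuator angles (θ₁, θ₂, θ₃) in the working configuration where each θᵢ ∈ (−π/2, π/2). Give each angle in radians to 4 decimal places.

θ₁ = 0.4363, θ₂ = 0.6111, θ₃ = -0.3489

φ1=0.0° → target in arm frame (-0.0464, -0.1328)
  e−x'=0.1464;  (l²−L²−(e−x')²−y'²−z²)/2L = -0.0626
  γ=atan2(-0.4620,0.1464)=-1.2639;  ψ=arccos(-0.1291)=1.7003;  θ1=γ+ψ≈0.4363
φ2=120.0° → target in arm frame (-0.0918, 0.1066)
  e−x'=0.1918;  (l²−L²−(e−x')²−y'²−z²)/2L = -0.1080
  √(A²+B²)=0.5002;  θ2 = -1.1773+1.7884 ≈ 0.6111
φ3=240.0° → target in arm frame (0.1382, 0.0262)
  A=-0.0382, B=-0.4620, C=(l²−L²−A²−y'²−z²)/(2L)=0.1220
  √(A²+B²)=0.4636;  θ3 = -1.6533+1.3044 ≈ -0.3489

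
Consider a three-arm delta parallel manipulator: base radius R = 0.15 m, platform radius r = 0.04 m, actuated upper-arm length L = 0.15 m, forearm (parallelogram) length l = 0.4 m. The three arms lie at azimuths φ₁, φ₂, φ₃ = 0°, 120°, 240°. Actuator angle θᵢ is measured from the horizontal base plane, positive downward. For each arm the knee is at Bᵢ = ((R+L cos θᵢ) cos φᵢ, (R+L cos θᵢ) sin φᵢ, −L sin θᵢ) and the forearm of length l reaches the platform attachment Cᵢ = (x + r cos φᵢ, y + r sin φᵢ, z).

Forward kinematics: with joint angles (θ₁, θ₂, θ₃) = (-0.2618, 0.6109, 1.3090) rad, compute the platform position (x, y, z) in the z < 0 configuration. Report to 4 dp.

φ1=0.0°: virtual centre (0.2549, 0.0000, 0.0388), radius l
arm 2 at φ=120.0°: e+L cos θ2 = 0.2329;  O2 = (-0.1164, 0.2017, -0.0860)
O3 = (0.1488·cos240.0°, 0.1488·sin240.0°, -0.1449) = (-0.0744, -0.1289, -0.1449)
|O₂|²−|O₁|² = -0.0048;  |O₃|²−|O₁|² = -0.0233
linear system: -0.7426x+0.4033y = -0.0048−-0.2497z; -0.6586x+-0.2578y = -0.0233−-0.3674z
det = 0.4571;  x = 0.0233+-0.4651z,  y = 0.0309+-0.2372z
into |P−O₁|² = l²: 1.2725z² + 0.1231z + -0.1039 = 0;  Δ = 0.5441;  z = -0.3382 or 0.2415 → z<0 root = -0.3382
x = 0.1806, y = 0.1111

(0.1806, 0.1111, -0.3382)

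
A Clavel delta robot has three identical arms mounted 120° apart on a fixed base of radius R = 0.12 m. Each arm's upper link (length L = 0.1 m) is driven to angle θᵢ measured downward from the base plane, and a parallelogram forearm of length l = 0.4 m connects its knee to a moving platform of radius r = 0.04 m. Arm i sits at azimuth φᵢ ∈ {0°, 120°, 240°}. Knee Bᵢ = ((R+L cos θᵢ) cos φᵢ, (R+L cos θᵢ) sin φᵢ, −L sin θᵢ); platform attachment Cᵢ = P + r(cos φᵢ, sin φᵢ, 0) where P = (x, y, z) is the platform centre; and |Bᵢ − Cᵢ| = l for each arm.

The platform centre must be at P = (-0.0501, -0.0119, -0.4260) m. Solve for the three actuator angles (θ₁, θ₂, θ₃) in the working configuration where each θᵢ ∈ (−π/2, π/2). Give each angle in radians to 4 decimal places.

θ₁ = 0.8727, θ₂ = 0.6107, θ₃ = 0.5236

arm 1 (φ=0.0°): x'=-0.0501, y'=-0.0119
  A cos θ + B sin θ = C:  0.1301·cos θ + -0.4260·sin θ = -0.2427
  θ1 = atan2(B,A) + arccos(C/0.4454) = 0.8727
φ2=120.0° → target in arm frame (0.0147, 0.0493)
  A=0.0653, B=-0.4260, C=(l²−L²−A²−y'²−z²)/(2L)=-0.1908
  √(A²+B²)=0.4310;  θ2 = -1.4188+2.0295 ≈ 0.6107
φ3=240.0° → target in arm frame (0.0354, -0.0374)
  A cos θ + B sin θ = C:  0.0446·cos θ + -0.4260·sin θ = -0.1744
  γ=atan2(-0.4260,0.0446)=-1.4664;  ψ=arccos(-0.4071)=1.9900;  θ3=γ+ψ≈0.5236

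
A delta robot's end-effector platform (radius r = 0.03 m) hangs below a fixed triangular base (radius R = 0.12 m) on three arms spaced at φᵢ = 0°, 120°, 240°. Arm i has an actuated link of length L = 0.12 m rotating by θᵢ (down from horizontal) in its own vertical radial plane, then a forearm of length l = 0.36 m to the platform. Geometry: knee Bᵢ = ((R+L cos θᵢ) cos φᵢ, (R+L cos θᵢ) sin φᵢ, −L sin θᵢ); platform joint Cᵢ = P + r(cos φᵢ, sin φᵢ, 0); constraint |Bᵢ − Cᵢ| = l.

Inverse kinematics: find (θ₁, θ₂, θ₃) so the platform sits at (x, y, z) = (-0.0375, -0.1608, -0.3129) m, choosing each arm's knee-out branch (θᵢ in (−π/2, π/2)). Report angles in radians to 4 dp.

arm 1 (φ=0.0°): x'=-0.0375, y'=-0.1608
  A cos θ + B sin θ = C:  0.1275·cos θ + -0.3129·sin θ = -0.1034
  γ=atan2(-0.3129,0.1275)=-1.1839;  ψ=arccos(-0.3061)=1.8819;  θ1=γ+ψ≈0.6980
arm 2 (φ=120.0°): x'=-0.1205, y'=0.1129
  A=0.2105, B=-0.3129, C=(l²−L²−A²−y'²−z²)/(2L)=-0.1657
  √(A²+B²)=0.3771;  θ2 = -0.9786+2.0256 ≈ 1.0470
arm 3 (φ=240.0°): x'=0.1580, y'=0.0479
  e−x'=-0.0680;  (l²−L²−(e−x')²−y'²−z²)/2L = 0.0432
  γ=atan2(-0.3129,-0.0680)=-1.7848;  ψ=arccos(0.1350)=1.4354;  θ3=γ+ψ≈-0.3494

θ₁ = 0.6980, θ₂ = 1.0470, θ₃ = -0.3494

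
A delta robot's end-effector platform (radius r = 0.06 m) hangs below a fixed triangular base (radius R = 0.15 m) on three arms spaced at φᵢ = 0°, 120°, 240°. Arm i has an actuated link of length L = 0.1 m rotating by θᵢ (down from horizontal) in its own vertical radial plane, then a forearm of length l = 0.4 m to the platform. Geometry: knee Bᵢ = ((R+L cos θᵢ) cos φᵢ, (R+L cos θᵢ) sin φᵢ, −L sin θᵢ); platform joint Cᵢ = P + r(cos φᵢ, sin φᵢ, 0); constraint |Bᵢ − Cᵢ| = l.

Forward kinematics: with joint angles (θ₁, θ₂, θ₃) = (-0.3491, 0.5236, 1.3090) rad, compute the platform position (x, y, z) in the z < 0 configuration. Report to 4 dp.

O1 = (0.1840·cos0.0°, 0.1840·sin0.0°, 0.0342) = (0.1840, 0.0000, 0.0342)
O2 = (0.1766·cos120.0°, 0.1766·sin120.0°, -0.0500) = (-0.0883, 0.1529, -0.0500)
O3 = (0.1159·cos240.0°, 0.1159·sin240.0°, -0.0966) = (-0.0579, -0.1004, -0.0966)
subtract pairs → two planes through P
[-0.5445 0.3059 -0.1684]·P = -0.0013;  [-0.4838 -0.2007 -0.2616]·P = -0.0123
det = 0.2573;  x = 0.0156+-0.4424z,  y = 0.0234+-0.2370z
sphere 1 gives Az²+Bz+C=0 with A=1.2519, B=0.0694, C=-0.1299;  B²−4AC=0.6555;  roots -0.3511, 0.2956;  negative root z = -0.3511
x = 0.1709, y = 0.1066

(0.1709, 0.1066, -0.3511)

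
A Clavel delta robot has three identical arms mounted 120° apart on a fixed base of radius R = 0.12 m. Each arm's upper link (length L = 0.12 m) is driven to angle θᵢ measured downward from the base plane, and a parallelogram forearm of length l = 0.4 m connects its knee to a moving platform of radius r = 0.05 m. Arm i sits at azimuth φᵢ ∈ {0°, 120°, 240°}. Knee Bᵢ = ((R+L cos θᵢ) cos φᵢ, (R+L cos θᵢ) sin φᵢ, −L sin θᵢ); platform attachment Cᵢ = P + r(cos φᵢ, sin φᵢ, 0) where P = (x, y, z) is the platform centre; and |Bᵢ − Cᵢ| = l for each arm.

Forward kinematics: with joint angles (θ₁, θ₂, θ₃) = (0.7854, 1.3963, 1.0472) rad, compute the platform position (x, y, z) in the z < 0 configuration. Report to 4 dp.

(0.0785, -0.0576, -0.4732)

φ1=0.0°: virtual centre (0.1549, 0.0000, -0.0849), radius l
S2 = (0.0908·cos120.0°, 0.0908·sin120.0°, -0.1182) = (-0.0454, 0.0787, -0.1182)
φ3=240.0°: virtual centre (-0.0650, -0.1126, -0.1039), radius l
subtract pairs → two planes through P
linear system: -0.4005x+0.1573y = -0.0090−-0.0666z; -0.4397x+-0.2252y = -0.0035−-0.0381z
Cramer: x(z) = 0.0161-0.1318z;  y(z) = -0.0160+0.0880z
sphere 1 gives Az²+Bz+C=0 with A=1.0251, B=0.2035, C=-0.1333;  B²−4AC=0.5880;  roots -0.4732, 0.2748;  negative root z = -0.4732
x = 0.0785, y = -0.0576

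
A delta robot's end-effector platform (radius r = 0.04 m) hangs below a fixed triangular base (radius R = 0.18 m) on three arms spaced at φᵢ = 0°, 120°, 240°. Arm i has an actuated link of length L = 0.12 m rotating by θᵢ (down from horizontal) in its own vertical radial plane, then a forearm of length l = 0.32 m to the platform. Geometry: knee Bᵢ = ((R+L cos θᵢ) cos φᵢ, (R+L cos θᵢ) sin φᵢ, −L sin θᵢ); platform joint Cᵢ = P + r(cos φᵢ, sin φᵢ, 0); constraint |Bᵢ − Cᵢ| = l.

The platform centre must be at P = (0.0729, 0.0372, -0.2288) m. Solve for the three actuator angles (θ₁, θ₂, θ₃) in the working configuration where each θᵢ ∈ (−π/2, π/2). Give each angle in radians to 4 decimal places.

φ1=0.0° → target in arm frame (0.0729, 0.0372)
  e−x'=0.0671;  (l²−L²−(e−x')²−y'²−z²)/2L = 0.1240
  γ=atan2(-0.2288,0.0671)=-1.2855;  ψ=arccos(0.5201)=1.0238;  θ1=γ+ψ≈-0.2617
φ2=120.0° → target in arm frame (-0.0042, -0.0817)
  A cos θ + B sin θ = C:  0.1442·cos θ + -0.2288·sin θ = 0.0340
  θ2 = atan2(B,A) + arccos(C/0.2705) = 0.4363
φ3=240.0° → target in arm frame (-0.0687, 0.0445)
  e−x'=0.2087;  (l²−L²−(e−x')²−y'²−z²)/2L = -0.0411
  θ3 = atan2(B,A) + arccos(C/0.3097) = 0.8727

θ₁ = -0.2617, θ₂ = 0.4363, θ₃ = 0.8727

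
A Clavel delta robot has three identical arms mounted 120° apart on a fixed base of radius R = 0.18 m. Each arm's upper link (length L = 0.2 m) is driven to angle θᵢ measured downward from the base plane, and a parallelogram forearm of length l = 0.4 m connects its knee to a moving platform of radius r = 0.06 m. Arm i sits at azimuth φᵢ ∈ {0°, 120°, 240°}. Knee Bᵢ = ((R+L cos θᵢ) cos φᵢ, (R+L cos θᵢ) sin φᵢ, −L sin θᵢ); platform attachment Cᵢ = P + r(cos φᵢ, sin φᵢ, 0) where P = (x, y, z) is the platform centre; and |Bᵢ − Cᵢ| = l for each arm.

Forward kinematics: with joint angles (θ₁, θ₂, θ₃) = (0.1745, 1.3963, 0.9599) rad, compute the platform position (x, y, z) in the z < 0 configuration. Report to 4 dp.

arm 1 at φ=0.0°: ρ1 = 0.3170;  centre 1 = (0.3170, 0.0000, -0.0347)
φ2=120.0°: virtual centre (-0.0774, 0.1340, -0.1970), radius l
arm 3 at φ=240.0°: ρ3 = 0.2347;  centre 3 = (-0.1174, -0.2033, -0.1638)
eliminate P² terms by subtracting sphere 1 from 2 and 3
plane₁₂: -0.7886x+0.2680y+-0.3245z = -0.0389
det = 0.5534;  x = 0.0382+-0.3634z,  y = -0.0330+0.1413z
sphere 1 gives Az²+Bz+C=0 with A=1.1520, B=0.2628, C=-0.0800;  B²−4AC=0.4376;  roots -0.4011, 0.1731;  negative root z = -0.4011
x = 0.1839, y = -0.0897

(0.1839, -0.0897, -0.4011)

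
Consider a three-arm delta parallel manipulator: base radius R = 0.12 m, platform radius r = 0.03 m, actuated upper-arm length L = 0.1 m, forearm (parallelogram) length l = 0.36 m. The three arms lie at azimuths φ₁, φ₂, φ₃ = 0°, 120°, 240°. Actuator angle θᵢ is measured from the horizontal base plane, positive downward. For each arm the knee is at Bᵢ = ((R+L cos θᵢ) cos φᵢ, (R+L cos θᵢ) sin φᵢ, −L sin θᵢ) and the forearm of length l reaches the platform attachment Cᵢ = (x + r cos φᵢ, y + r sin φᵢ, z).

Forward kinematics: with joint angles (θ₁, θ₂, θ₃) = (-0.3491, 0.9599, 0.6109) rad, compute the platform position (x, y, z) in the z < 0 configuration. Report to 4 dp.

(0.1360, -0.0425, -0.3201)

centre 1 = (0.1840·cos0.0°, 0.1840·sin0.0°, 0.0342) = (0.1840, 0.0000, 0.0342)
φ2=120.0°: virtual centre (-0.0737, 0.1276, -0.0819), radius l
φ3=240.0°: virtual centre (-0.0860, -0.1489, -0.0574), radius l
eliminate P² terms by subtracting sphere 1 from 2 and 3
[-0.5153 0.2552 -0.2322]·P = -0.0066;  [-0.5398 -0.2978 -0.1831]·P = -0.0022
Cramer: x(z) = 0.0086-0.3980z;  y(z) = -0.0084+0.1065z
quadratic in z: (1.1697)z²+(0.0694)z+(-0.0976)=0, √Δ=0.6794 → z ∈ {-0.3201, 0.2608}; z = -0.3201 (taking z<0)
x = 0.1360, y = -0.0425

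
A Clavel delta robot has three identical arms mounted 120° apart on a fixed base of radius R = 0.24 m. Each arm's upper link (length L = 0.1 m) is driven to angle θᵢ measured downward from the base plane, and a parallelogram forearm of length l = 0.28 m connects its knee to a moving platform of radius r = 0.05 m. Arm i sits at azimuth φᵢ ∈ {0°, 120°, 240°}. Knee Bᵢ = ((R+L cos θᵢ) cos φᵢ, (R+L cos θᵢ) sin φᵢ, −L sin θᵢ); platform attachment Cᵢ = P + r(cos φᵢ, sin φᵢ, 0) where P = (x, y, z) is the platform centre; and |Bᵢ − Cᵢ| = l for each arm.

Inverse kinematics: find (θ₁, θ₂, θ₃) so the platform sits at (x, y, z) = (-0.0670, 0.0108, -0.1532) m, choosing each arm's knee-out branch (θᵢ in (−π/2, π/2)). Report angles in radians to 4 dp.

θ₁ = 1.3960, θ₂ = 0.2615, θ₃ = 0.5238

φ1=0.0° → target in arm frame (-0.0670, 0.0108)
  A cos θ + B sin θ = C:  0.2570·cos θ + -0.1532·sin θ = -0.1062
  θ1 = atan2(B,A) + arccos(C/0.2992) = 1.3960
arm 2 (φ=120.0°): x'=0.0429, y'=0.0526
  A=0.1471, B=-0.1532, C=(l²−L²−A²−y'²−z²)/(2L)=0.1025
  θ2 = atan2(B,A) + arccos(C/0.2124) = 0.2615
arm 3 (φ=240.0°): x'=0.0241, y'=-0.0634
  e−x'=0.1659;  (l²−L²−(e−x')²−y'²−z²)/2L = 0.0670
  γ=atan2(-0.1532,0.1659)=-0.7458;  ψ=arccos(0.2967)=1.2695;  θ3=γ+ψ≈0.5238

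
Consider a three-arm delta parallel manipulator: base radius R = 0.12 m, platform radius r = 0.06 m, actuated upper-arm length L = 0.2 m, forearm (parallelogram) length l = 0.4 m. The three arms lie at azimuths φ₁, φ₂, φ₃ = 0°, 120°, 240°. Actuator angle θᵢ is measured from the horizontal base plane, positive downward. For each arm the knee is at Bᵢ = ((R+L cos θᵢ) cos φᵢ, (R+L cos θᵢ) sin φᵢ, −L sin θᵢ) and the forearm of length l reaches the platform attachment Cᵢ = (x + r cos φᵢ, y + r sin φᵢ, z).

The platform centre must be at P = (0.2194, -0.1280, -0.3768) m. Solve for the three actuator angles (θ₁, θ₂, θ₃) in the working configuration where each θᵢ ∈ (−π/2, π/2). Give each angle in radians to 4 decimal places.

arm 1 (φ=0.0°): x'=0.2194, y'=-0.1280
  e−x'=-0.1594;  (l²−L²−(e−x')²−y'²−z²)/2L = -0.1594
  γ=atan2(-0.3768,-0.1594)=-1.9710;  ψ=arccos(-0.3897)=1.9711;  θ1=γ+ψ≈0.0001
arm 2 (φ=120.0°): x'=-0.2206, y'=-0.1260
  e−x'=0.2806;  (l²−L²−(e−x')²−y'²−z²)/2L = -0.2914
  θ2 = atan2(B,A) + arccos(C/0.4698) = 1.3092
arm 3 (φ=240.0°): x'=0.0012, y'=0.2540
  A=0.0588, B=-0.3768, C=(l²−L²−A²−y'²−z²)/(2L)=-0.2249
  θ3 = atan2(B,A) + arccos(C/0.3814) = 0.7856

θ₁ = 0.0001, θ₂ = 1.3092, θ₃ = 0.7856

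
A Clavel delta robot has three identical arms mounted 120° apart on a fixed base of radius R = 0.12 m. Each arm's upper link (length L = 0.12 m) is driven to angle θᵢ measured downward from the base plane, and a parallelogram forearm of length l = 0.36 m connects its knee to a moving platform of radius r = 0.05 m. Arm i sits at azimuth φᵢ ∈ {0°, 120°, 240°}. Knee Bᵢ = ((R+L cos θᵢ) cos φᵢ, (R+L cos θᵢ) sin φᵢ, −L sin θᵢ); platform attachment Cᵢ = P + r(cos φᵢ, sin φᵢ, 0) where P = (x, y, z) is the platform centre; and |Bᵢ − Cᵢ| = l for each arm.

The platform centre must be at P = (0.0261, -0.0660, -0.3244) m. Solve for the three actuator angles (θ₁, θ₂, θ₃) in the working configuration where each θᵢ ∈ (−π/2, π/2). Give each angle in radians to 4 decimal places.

φ1=0.0° → target in arm frame (0.0261, -0.0660)
  A=0.0439, B=-0.3244, C=(l²−L²−A²−y'²−z²)/(2L)=0.0153
  √(A²+B²)=0.3274;  θ1 = -1.4363+1.5239 ≈ 0.0876
rotate P by −φ2: (-0.0702, 0.0104, -0.3244)
  e−x'=0.1402;  (l²−L²−(e−x')²−y'²−z²)/2L = -0.0408
  √(A²+B²)=0.3534;  θ2 = -1.1628+1.6866 ≈ 0.5238
rotate P by −φ3: (0.0441, 0.0556, -0.3244)
  A cos θ + B sin θ = C:  0.0259·cos θ + -0.3244·sin θ = 0.0258
  θ3 = atan2(B,A) + arccos(C/0.3254) = 0.0001

θ₁ = 0.0876, θ₂ = 0.5238, θ₃ = 0.0001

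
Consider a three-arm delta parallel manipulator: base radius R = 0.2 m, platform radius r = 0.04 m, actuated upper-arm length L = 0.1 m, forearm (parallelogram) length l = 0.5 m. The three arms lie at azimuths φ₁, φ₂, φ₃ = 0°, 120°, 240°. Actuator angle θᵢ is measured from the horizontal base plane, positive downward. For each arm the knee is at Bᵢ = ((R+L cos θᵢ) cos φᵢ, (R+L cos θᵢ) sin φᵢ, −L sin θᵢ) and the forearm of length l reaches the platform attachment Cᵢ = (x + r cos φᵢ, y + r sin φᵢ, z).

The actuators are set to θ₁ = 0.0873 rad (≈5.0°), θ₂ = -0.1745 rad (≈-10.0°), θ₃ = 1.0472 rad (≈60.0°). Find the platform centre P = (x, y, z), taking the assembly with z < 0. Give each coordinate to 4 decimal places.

(0.0487, 0.1351, -0.4414)

φ1=0.0°: virtual centre (0.2596, 0.0000, -0.0087), radius l
φ2=120.0°: virtual centre (-0.1292, 0.2239, 0.0174), radius l
arm 3 at φ=240.0°: e+L cos θ3 = 0.2100;  centre 3 = (-0.1050, -0.1819, -0.0866)
eliminate P² terms by subtracting sphere 1 from 2 and 3
[-0.7777 0.4477 0.0522]·P = -0.0004;  [-0.7292 -0.3637 -0.1558]·P = -0.0159
det = 0.6094;  x = 0.0119+-0.0833z,  y = 0.0198+-0.2612z
into |P−centre ₁|² = l²: 1.0752z² + 0.0484z + -0.1882 = 0;  Δ = 0.8116;  z = -0.4414 or 0.3964 → z<0 root = -0.4414
x = 0.0487, y = 0.1351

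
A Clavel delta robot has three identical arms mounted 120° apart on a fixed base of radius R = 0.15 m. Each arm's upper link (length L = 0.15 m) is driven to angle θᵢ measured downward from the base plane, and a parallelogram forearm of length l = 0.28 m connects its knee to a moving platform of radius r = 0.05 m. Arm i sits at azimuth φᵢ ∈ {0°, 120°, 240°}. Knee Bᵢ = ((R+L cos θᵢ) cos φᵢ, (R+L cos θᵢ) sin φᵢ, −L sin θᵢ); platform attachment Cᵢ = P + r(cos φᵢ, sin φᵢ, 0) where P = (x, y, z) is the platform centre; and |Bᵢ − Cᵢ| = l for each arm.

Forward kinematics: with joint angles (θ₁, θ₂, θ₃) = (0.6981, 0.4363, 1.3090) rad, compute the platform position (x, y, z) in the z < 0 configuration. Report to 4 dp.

S1 = (0.2149·cos0.0°, 0.2149·sin0.0°, -0.0964) = (0.2149, 0.0000, -0.0964)
S2 = (0.2359·cos120.0°, 0.2359·sin120.0°, -0.0634) = (-0.1180, 0.2043, -0.0634)
arm 3 at φ=240.0°: e+L cos θ3 = 0.1388;  S3 = (-0.0694, -0.1202, -0.1449)
subtract pairs → two planes through P
[-0.6658 0.4087 0.0661]·P = 0.0042;  [-0.5686 -0.2404 -0.0969]·P = -0.0152
Cramer: x(z) = 0.0133-0.0605z;  y(z) = 0.0319-0.2602z
into |P−S₁|² = l²: 1.0713z² + 0.2006z + -0.0274 = 0;  Δ = 0.1578;  z = -0.2790 or 0.0918 → z<0 root = -0.2790
x = 0.0301, y = 0.1045

(0.0301, 0.1045, -0.2790)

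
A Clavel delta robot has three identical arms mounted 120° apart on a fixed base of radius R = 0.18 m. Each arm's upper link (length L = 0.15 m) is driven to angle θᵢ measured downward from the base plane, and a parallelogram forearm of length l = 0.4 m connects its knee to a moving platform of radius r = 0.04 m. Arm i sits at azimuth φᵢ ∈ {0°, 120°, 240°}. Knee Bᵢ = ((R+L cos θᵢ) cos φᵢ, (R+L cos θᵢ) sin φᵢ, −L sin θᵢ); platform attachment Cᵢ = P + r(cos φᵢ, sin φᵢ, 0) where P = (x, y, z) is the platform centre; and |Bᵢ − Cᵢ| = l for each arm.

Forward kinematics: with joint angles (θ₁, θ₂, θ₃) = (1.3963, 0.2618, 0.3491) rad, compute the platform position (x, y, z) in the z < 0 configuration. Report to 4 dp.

(-0.1732, 0.0096, -0.3595)

O1 = (0.1660·cos0.0°, 0.1660·sin0.0°, -0.1477) = (0.1660, 0.0000, -0.1477)
O2 = (0.2849·cos120.0°, 0.2849·sin120.0°, -0.0388) = (-0.1424, 0.2467, -0.0388)
O3 = (0.2810·cos240.0°, 0.2810·sin240.0°, -0.0513) = (-0.1405, -0.2433, -0.0513)
subtract pairs → two planes through P
plane₁₂: -0.6170x+0.4934y+0.2178z = 0.0333
det = 0.6027;  x = -0.0532+0.3337z,  y = 0.0009+-0.0241z
into |P−O₁|² = l²: 1.1119z² + 0.1491z + -0.0901 = 0;  Δ = 0.4230;  z = -0.3595 or 0.2254 → z<0 root = -0.3595
x = -0.1732, y = 0.0096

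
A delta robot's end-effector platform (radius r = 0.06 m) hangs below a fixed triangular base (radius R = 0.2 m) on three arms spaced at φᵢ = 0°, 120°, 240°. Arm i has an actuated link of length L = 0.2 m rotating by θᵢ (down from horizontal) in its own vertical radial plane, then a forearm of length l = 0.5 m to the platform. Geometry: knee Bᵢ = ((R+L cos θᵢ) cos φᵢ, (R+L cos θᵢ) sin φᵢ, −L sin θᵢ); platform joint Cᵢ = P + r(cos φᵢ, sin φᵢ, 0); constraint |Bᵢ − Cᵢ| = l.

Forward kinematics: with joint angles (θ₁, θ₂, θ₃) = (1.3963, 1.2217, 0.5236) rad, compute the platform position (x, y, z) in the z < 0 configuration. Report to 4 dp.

(-0.1205, -0.1311, -0.5786)

O1 = (0.1747·cos0.0°, 0.1747·sin0.0°, -0.1970) = (0.1747, 0.0000, -0.1970)
arm 2 at φ=120.0°: ρ2 = 0.2084;  O2 = (-0.1042, 0.1805, -0.1879)
arm 3 at φ=240.0°: ρ3 = 0.3132;  O3 = (-0.1566, -0.2712, -0.1000)
|O₂|²−|O₁|² = 0.0094;  |O₃|²−|O₁|² = 0.0388
linear system: -0.5579x+0.3610y = 0.0094−0.0181z; -0.6626x+-0.5425y = 0.0388−0.1939z
det = 0.5418;  x = -0.0353+0.1473z,  y = -0.0284+0.1776z
sphere 1 gives Az²+Bz+C=0 with A=1.0532, B=0.3220, C=-0.1663;  B²−4AC=0.8043;  roots -0.5786, 0.2729;  negative root z = -0.5786
x = -0.1205, y = -0.1311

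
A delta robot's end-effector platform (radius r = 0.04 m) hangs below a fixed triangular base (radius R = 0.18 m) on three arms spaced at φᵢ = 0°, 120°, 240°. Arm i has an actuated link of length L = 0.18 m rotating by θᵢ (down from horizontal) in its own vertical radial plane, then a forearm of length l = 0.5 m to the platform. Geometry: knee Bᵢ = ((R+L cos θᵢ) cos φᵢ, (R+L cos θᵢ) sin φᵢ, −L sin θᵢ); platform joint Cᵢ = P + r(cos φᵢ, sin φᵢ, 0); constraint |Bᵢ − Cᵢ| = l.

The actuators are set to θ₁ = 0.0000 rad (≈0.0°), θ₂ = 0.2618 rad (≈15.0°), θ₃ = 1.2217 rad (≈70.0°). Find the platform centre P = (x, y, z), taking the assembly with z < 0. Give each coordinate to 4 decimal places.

(0.1425, 0.1724, -0.4345)

S1 = (0.3200·cos0.0°, 0.3200·sin0.0°, 0.0000) = (0.3200, 0.0000, 0.0000)
S2 = (0.3139·cos120.0°, 0.3139·sin120.0°, -0.0466) = (-0.1569, 0.2718, -0.0466)
φ3=240.0°: virtual centre (-0.1008, -0.1746, -0.1691), radius l
subtract pairs → two planes through P
linear system: -0.9539x+0.5436y = -0.0017−-0.0932z; -0.8416x+-0.3491y = -0.0332−-0.3383z
Cramer: x(z) = 0.0236-0.2738z;  y(z) = 0.0382-0.3090z
quadratic in z: (1.1704)z²+(0.1387)z+(-0.1607)=0, √Δ=0.8783 → z ∈ {-0.4345, 0.3159}; z = -0.4345 (taking z<0)
x = 0.1425, y = 0.1724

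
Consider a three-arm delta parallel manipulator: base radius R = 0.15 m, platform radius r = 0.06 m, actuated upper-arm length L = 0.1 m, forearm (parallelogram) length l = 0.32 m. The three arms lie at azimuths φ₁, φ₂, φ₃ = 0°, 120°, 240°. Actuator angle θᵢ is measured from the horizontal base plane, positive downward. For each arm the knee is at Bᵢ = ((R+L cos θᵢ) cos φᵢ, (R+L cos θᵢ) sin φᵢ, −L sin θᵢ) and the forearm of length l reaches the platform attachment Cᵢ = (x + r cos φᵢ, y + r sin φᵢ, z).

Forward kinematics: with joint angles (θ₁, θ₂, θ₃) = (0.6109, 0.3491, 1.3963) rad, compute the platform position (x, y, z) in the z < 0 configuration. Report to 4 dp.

(0.0372, 0.1154, -0.3237)

arm 1 at φ=0.0°: ρ1 = 0.1719;  O1 = (0.1719, 0.0000, -0.0574)
O2 = (0.1840·cos120.0°, 0.1840·sin120.0°, -0.0342) = (-0.0920, 0.1593, -0.0342)
φ3=240.0°: virtual centre (-0.0537, -0.0930, -0.0985), radius l
eliminate P² terms by subtracting sphere 1 from 2 and 3
[-0.5278 0.3186 0.0463]·P = 0.0022;  [-0.4512 -0.1860 -0.0822]·P = -0.0116
det = 0.2419;  x = 0.0136+-0.0727z,  y = 0.0294+-0.2658z
quadratic in z: (1.0759)z²+(0.1221)z+(-0.0732)=0, √Δ=0.5744 → z ∈ {-0.3237, 0.2102}; z = -0.3237 (taking z<0)
x = 0.0372, y = 0.1154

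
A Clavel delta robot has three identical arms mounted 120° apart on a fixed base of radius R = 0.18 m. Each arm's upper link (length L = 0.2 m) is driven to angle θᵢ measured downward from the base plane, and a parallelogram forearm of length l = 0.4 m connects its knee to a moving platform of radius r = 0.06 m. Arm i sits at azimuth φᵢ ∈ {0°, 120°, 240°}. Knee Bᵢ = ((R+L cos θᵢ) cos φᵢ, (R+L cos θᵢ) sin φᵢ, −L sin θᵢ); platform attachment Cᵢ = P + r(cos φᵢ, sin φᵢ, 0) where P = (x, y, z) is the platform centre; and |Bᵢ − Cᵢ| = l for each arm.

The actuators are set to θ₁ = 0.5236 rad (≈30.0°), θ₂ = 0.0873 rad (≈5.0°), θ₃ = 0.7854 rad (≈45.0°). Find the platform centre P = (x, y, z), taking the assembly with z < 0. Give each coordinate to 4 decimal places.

(-0.0097, 0.0976, -0.3423)

φ1=0.0°: virtual centre (0.2932, 0.0000, -0.1000), radius l
arm 2 at φ=120.0°: ρ2 = 0.3192;  centre 2 = (-0.1596, 0.2765, -0.0174)
centre 3 = (0.2614·cos240.0°, 0.2614·sin240.0°, -0.1414) = (-0.1307, -0.2264, -0.1414)
subtract pairs → two planes through P
[-0.9056 0.5529 0.1651]·P = 0.0062;  [-0.8478 -0.4528 -0.0828]·P = -0.0076
det = 0.8789;  x = 0.0016+0.0330z,  y = 0.0139+-0.2447z
quadratic in z: (1.0609)z²+(0.1740)z+(-0.0648)=0, √Δ=0.5524 → z ∈ {-0.3423, 0.1783}; z = -0.3423 (taking z<0)
x = -0.0097, y = 0.0976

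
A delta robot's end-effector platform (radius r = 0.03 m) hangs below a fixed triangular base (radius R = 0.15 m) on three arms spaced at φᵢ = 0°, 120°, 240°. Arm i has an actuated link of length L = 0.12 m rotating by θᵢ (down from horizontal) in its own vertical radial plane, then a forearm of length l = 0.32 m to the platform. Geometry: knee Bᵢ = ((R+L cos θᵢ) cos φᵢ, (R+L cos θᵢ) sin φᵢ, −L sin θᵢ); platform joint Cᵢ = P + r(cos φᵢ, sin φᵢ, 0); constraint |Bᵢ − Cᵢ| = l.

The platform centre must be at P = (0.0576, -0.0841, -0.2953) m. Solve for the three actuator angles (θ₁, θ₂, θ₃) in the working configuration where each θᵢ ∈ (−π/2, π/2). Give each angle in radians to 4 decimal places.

arm 1 (φ=0.0°): x'=0.0576, y'=-0.0841
  A=0.0624, B=-0.2953, C=(l²−L²−A²−y'²−z²)/(2L)=-0.0424
  √(A²+B²)=0.3018;  θ1 = -1.3625+1.7116 ≈ 0.3491
arm 2 (φ=120.0°): x'=-0.1016, y'=-0.0078
  A=0.2216, B=-0.2953, C=(l²−L²−A²−y'²−z²)/(2L)=-0.2016
  θ2 = atan2(B,A) + arccos(C/0.3692) = 1.2215
arm 3 (φ=240.0°): x'=0.0440, y'=0.0919
  e−x'=0.0760;  (l²−L²−(e−x')²−y'²−z²)/2L = -0.0559
  θ3 = atan2(B,A) + arccos(C/0.3049) = 0.4363

θ₁ = 0.3491, θ₂ = 1.2215, θ₃ = 0.4363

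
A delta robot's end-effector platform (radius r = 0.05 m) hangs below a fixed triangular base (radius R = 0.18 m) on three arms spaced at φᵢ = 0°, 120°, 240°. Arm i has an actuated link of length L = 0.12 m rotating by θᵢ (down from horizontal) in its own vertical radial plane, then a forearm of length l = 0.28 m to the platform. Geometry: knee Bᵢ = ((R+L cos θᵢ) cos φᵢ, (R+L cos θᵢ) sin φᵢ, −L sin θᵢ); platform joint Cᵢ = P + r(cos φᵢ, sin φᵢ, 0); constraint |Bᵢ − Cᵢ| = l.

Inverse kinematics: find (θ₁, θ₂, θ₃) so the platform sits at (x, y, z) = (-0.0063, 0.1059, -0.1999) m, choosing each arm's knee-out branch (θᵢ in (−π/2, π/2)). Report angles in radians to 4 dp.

θ₁ = 0.6977, θ₂ = -0.2615, θ₃ = 1.2217

rotate P by −φ1: (-0.0063, 0.1059, -0.1999)
  A=0.1363, B=-0.1999, C=(l²−L²−A²−y'²−z²)/(2L)=-0.0240
  θ1 = atan2(B,A) + arccos(C/0.2419) = 0.6977
φ2=120.0° → target in arm frame (0.0949, -0.0475)
  A cos θ + B sin θ = C:  0.0351·cos θ + -0.1999·sin θ = 0.0856
  γ=atan2(-0.1999,0.0351)=-1.3968;  ψ=arccos(0.4219)=1.1353;  θ2=γ+ψ≈-0.2615
rotate P by −φ3: (-0.0886, -0.0584, -0.1999)
  e−x'=0.2186;  (l²−L²−(e−x')²−y'²−z²)/2L = -0.1131
  γ=atan2(-0.1999,0.2186)=-0.7408;  ψ=arccos(-0.3818)=1.9625;  θ3=γ+ψ≈1.2217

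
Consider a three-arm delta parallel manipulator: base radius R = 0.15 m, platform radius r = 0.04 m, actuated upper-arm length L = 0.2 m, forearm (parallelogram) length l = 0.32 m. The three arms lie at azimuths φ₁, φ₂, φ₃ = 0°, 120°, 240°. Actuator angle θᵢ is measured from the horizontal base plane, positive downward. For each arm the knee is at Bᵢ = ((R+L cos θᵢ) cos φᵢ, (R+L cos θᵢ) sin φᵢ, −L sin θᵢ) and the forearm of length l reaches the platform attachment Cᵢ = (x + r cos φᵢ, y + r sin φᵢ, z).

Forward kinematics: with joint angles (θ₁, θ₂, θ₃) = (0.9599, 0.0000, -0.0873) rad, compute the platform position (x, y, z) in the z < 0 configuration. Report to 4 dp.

(-0.0951, -0.0050, -0.1551)

S1 = (0.2247·cos0.0°, 0.2247·sin0.0°, -0.1638) = (0.2247, 0.0000, -0.1638)
φ2=120.0°: virtual centre (-0.1550, 0.2685, 0.0000), radius l
S3 = (0.3092·cos240.0°, 0.3092·sin240.0°, 0.0174) = (-0.1546, -0.2678, 0.0174)
eliminate P² terms by subtracting sphere 1 from 2 and 3
plane₁₂: -0.7594x+0.5369y+0.3277z = 0.0188
det = 0.8141;  x = -0.0246+0.4547z,  y = 0.0001+0.0328z
sphere 1 gives Az²+Bz+C=0 with A=1.2078, B=0.1009, C=-0.0134;  B²−4AC=0.0749;  roots -0.1551, 0.0715;  negative root z = -0.1551
x = -0.0951, y = -0.0050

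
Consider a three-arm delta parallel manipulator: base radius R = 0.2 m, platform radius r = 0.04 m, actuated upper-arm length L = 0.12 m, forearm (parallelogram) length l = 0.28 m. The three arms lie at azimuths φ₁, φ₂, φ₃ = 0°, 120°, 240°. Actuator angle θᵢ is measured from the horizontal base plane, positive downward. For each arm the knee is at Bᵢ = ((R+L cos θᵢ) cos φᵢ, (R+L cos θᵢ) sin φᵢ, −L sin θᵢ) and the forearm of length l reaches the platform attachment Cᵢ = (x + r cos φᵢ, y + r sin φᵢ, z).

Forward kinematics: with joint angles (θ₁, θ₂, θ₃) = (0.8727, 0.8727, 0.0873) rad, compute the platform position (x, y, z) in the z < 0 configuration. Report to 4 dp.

O1 = (0.2371·cos0.0°, 0.2371·sin0.0°, -0.0919) = (0.2371, 0.0000, -0.0919)
O2 = (0.2371·cos120.0°, 0.2371·sin120.0°, -0.0919) = (-0.1186, 0.2054, -0.0919)
O3 = (0.2795·cos240.0°, 0.2795·sin240.0°, -0.0105) = (-0.1398, -0.2421, -0.0105)
subtract pairs → two planes through P
plane₁₂: -0.7114x+0.4107y+0.0000z = 0.0000
det = 0.6541;  x = -0.0085+0.1023z,  y = -0.0148+0.1772z
sphere 1 gives Az²+Bz+C=0 with A=1.0419, B=0.1284, C=-0.0094;  B²−4AC=0.0556;  roots -0.1747, 0.0516;  negative root z = -0.1747
x = -0.0264, y = -0.0457

(-0.0264, -0.0457, -0.1747)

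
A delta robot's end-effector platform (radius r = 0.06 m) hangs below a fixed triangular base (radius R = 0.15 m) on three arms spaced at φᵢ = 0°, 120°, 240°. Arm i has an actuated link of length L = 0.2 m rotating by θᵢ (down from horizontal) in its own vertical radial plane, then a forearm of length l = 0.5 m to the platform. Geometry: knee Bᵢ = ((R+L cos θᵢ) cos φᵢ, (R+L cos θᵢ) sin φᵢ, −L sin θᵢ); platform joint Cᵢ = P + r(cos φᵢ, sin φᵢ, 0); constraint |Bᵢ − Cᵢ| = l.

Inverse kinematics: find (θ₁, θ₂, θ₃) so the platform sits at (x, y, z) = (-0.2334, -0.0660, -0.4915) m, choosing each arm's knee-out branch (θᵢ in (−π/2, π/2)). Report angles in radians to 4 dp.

rotate P by −φ1: (-0.2334, -0.0660, -0.4915)
  e−x'=0.3234;  (l²−L²−(e−x')²−y'²−z²)/2L = -0.3513
  θ1 = atan2(B,A) + arccos(C/0.5884) = 1.2218
arm 2 (φ=120.0°): x'=0.0595, y'=0.2351
  A cos θ + B sin θ = C:  0.0305·cos θ + -0.4915·sin θ = -0.2195
  θ2 = atan2(B,A) + arccos(C/0.4924) = 0.5238
φ3=240.0° → target in arm frame (0.1739, -0.1691)
  e−x'=-0.0839;  (l²−L²−(e−x')²−y'²−z²)/2L = -0.1680
  √(A²+B²)=0.4986;  θ3 = -1.7398+1.9145 ≈ 0.1747

θ₁ = 1.2218, θ₂ = 0.5238, θ₃ = 0.1747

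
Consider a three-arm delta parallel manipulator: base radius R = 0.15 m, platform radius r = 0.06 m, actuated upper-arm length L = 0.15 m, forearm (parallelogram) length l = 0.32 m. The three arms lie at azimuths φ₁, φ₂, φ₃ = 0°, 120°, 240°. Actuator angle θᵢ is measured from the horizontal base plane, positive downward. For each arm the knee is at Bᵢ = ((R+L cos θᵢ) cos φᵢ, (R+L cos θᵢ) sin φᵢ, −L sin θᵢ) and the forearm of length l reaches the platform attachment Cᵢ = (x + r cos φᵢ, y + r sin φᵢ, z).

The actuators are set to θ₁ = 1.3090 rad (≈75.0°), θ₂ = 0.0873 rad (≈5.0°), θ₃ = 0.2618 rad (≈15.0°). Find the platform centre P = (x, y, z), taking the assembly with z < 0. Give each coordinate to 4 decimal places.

(-0.1670, 0.0167, -0.2657)

S1 = (0.1288·cos0.0°, 0.1288·sin0.0°, -0.1449) = (0.1288, 0.0000, -0.1449)
S2 = (0.2394·cos120.0°, 0.2394·sin120.0°, -0.0131) = (-0.1197, 0.2074, -0.0131)
φ3=240.0°: virtual centre (-0.1174, -0.2034, -0.0388), radius l
eliminate P² terms by subtracting sphere 1 from 2 and 3
[-0.4971 0.4147 0.2636]·P = 0.0199;  [-0.4925 -0.4068 0.2121]·P = 0.0191
det = 0.4065;  x = -0.0394+0.4803z,  y = 0.0008+-0.0600z
quadratic in z: (1.2343)z²+(0.1281)z+(-0.0531)=0, √Δ=0.5278 → z ∈ {-0.2657, 0.1619}; z = -0.2657 (taking z<0)
x = -0.1670, y = 0.0167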